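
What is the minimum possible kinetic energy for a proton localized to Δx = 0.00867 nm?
69.011 meV

Localizing a particle requires giving it sufficient momentum uncertainty:

1. From uncertainty principle: Δp ≥ ℏ/(2Δx)
   Δp_min = (1.055e-34 J·s) / (2 × 8.670e-12 m)
   Δp_min = 6.082e-24 kg·m/s

2. This momentum uncertainty corresponds to kinetic energy:
   KE ≈ (Δp)²/(2m) = (6.082e-24)²/(2 × 1.673e-27 kg)
   KE = 1.106e-20 J = 69.011 meV

Tighter localization requires more energy.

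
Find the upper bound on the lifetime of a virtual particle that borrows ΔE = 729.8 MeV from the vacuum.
4.510 × 10^-25 s

Using the energy-time uncertainty principle:
ΔEΔt ≥ ℏ/2

For a virtual particle borrowing energy ΔE, the maximum lifetime is:
Δt_max = ℏ/(2ΔE)

Converting energy:
ΔE = 729.8 MeV = 1.169e-10 J

Δt_max = (1.055e-34 J·s) / (2 × 1.169e-10 J)
Δt_max = 4.510e-25 s = 4.510 × 10^-25 s

Virtual particles with higher borrowed energy exist for shorter times.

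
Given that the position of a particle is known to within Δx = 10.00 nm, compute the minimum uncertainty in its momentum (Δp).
5.273 × 10^-27 kg·m/s

Using the Heisenberg uncertainty principle:
ΔxΔp ≥ ℏ/2

The minimum uncertainty in momentum is:
Δp_min = ℏ/(2Δx)
Δp_min = (1.055e-34 J·s) / (2 × 1.000e-08 m)
Δp_min = 5.273e-27 kg·m/s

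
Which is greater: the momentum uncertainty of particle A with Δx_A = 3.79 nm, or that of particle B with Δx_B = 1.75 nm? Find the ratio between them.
Particle B has the larger minimum momentum uncertainty, by a factor of 2.17.

For each particle, the minimum momentum uncertainty is Δp_min = ℏ/(2Δx):

Particle A: Δp_A = ℏ/(2×3.790e-09 m) = 1.391e-26 kg·m/s
Particle B: Δp_B = ℏ/(2×1.750e-09 m) = 3.013e-26 kg·m/s

Ratio: Δp_B/Δp_A = 2.17

Since Δp_min ∝ 1/Δx, the particle with smaller position uncertainty (B) has larger momentum uncertainty.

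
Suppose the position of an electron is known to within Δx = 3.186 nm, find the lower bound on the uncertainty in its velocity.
18.168 km/s

Using the Heisenberg uncertainty principle and Δp = mΔv:
ΔxΔp ≥ ℏ/2
Δx(mΔv) ≥ ℏ/2

The minimum uncertainty in velocity is:
Δv_min = ℏ/(2mΔx)
Δv_min = (1.055e-34 J·s) / (2 × 9.109e-31 kg × 3.186e-09 m)
Δv_min = 1.817e+04 m/s = 18.168 km/s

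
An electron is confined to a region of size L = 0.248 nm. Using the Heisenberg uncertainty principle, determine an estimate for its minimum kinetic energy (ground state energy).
154.867 meV

Using the uncertainty principle to estimate ground state energy:

1. The position uncertainty is approximately the confinement size:
   Δx ≈ L = 2.480e-10 m

2. From ΔxΔp ≥ ℏ/2, the minimum momentum uncertainty is:
   Δp ≈ ℏ/(2L) = 2.126e-25 kg·m/s

3. The kinetic energy is approximately:
   KE ≈ (Δp)²/(2m) = (2.126e-25)²/(2 × 9.109e-31 kg)
   KE ≈ 2.481e-20 J = 154.867 meV

This is an order-of-magnitude estimate of the ground state energy.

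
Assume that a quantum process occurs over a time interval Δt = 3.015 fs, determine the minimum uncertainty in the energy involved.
109.156 meV

Using the energy-time uncertainty principle:
ΔEΔt ≥ ℏ/2

The minimum uncertainty in energy is:
ΔE_min = ℏ/(2Δt)
ΔE_min = (1.055e-34 J·s) / (2 × 3.015e-15 s)
ΔE_min = 1.749e-20 J = 109.156 meV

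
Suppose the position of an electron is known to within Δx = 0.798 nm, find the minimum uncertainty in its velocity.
72.536 km/s

Using the Heisenberg uncertainty principle and Δp = mΔv:
ΔxΔp ≥ ℏ/2
Δx(mΔv) ≥ ℏ/2

The minimum uncertainty in velocity is:
Δv_min = ℏ/(2mΔx)
Δv_min = (1.055e-34 J·s) / (2 × 9.109e-31 kg × 7.980e-10 m)
Δv_min = 7.254e+04 m/s = 72.536 km/s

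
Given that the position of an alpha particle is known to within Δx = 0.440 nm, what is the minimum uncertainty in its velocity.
18.035 m/s

Using the Heisenberg uncertainty principle and Δp = mΔv:
ΔxΔp ≥ ℏ/2
Δx(mΔv) ≥ ℏ/2

The minimum uncertainty in velocity is:
Δv_min = ℏ/(2mΔx)
Δv_min = (1.055e-34 J·s) / (2 × 6.645e-27 kg × 4.400e-10 m)
Δv_min = 1.804e+01 m/s = 18.035 m/s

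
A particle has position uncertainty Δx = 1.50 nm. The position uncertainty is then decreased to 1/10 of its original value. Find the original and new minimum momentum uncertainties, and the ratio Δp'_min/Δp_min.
Original Δp_min = 3.515 × 10^-26 kg·m/s; new Δp'_min = 3.515 × 10^-25 kg·m/s; ratio Δp'_min/Δp_min = 10.

From the uncertainty principle ΔxΔp ≥ ℏ/2, the minimum momentum uncertainty is Δp_min = ℏ/(2Δx).

Original (Δx = 1.50 nm = 1.500e-09 m):
Δp_min = (1.055e-34 J·s)/(2 × 1.500e-09 m) = 3.515e-26 kg·m/s

When Δx → (1/10)Δx:
Δp'_min = ℏ/(2 × (1/10)Δx) = 10 × ℏ/(2Δx) = 10 × Δp_min
Δp'_min = 10 × 3.515e-26 kg·m/s = 3.515e-25 kg·m/s

Since Δp_min ∝ 1/Δx, when Δx is decreased to 1/10 of its original value, Δp_min increases to 10 times its original value.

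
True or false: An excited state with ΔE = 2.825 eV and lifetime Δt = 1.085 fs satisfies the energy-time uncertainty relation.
Yes, it satisfies the uncertainty relation.

Calculate the product ΔEΔt:
ΔE = 2.825 eV = 4.526e-19 J
ΔEΔt = (4.526e-19 J) × (1.085e-15 s)
ΔEΔt = 4.911e-34 J·s

Compare to the minimum allowed value ℏ/2:
ℏ/2 = 5.273e-35 J·s

Since ΔEΔt = 4.911e-34 J·s ≥ 5.273e-35 J·s = ℏ/2,
this satisfies the uncertainty relation.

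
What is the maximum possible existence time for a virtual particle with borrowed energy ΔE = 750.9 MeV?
4.383 × 10^-25 s

Using the energy-time uncertainty principle:
ΔEΔt ≥ ℏ/2

For a virtual particle borrowing energy ΔE, the maximum lifetime is:
Δt_max = ℏ/(2ΔE)

Converting energy:
ΔE = 750.9 MeV = 1.203e-10 J

Δt_max = (1.055e-34 J·s) / (2 × 1.203e-10 J)
Δt_max = 4.383e-25 s = 4.383 × 10^-25 s

Virtual particles with higher borrowed energy exist for shorter times.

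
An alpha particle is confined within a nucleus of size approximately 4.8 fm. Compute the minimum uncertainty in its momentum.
1.099 × 10^-20 kg·m/s

Using the Heisenberg uncertainty principle:
ΔxΔp ≥ ℏ/2

With Δx ≈ L = 4.800e-15 m (the confinement size):
Δp_min = ℏ/(2Δx)
Δp_min = (1.055e-34 J·s) / (2 × 4.800e-15 m)
Δp_min = 1.099e-20 kg·m/s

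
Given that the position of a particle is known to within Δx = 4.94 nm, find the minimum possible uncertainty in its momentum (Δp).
1.067 × 10^-26 kg·m/s

Using the Heisenberg uncertainty principle:
ΔxΔp ≥ ℏ/2

The minimum uncertainty in momentum is:
Δp_min = ℏ/(2Δx)
Δp_min = (1.055e-34 J·s) / (2 × 4.940e-09 m)
Δp_min = 1.067e-26 kg·m/s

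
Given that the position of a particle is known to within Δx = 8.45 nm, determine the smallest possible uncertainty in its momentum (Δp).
6.240 × 10^-27 kg·m/s

Using the Heisenberg uncertainty principle:
ΔxΔp ≥ ℏ/2

The minimum uncertainty in momentum is:
Δp_min = ℏ/(2Δx)
Δp_min = (1.055e-34 J·s) / (2 × 8.450e-09 m)
Δp_min = 6.240e-27 kg·m/s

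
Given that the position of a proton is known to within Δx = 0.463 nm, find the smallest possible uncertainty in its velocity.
68.088 m/s

Using the Heisenberg uncertainty principle and Δp = mΔv:
ΔxΔp ≥ ℏ/2
Δx(mΔv) ≥ ℏ/2

The minimum uncertainty in velocity is:
Δv_min = ℏ/(2mΔx)
Δv_min = (1.055e-34 J·s) / (2 × 1.673e-27 kg × 4.630e-10 m)
Δv_min = 6.809e+01 m/s = 68.088 m/s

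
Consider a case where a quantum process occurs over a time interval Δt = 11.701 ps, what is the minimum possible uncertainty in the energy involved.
28.126 μeV

Using the energy-time uncertainty principle:
ΔEΔt ≥ ℏ/2

The minimum uncertainty in energy is:
ΔE_min = ℏ/(2Δt)
ΔE_min = (1.055e-34 J·s) / (2 × 1.170e-11 s)
ΔE_min = 4.506e-24 J = 28.126 μeV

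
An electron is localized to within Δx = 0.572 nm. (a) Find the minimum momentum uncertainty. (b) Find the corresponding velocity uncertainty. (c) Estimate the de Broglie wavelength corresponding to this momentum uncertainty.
(a) Δp_min = 9.218 × 10^-26 kg·m/s
(b) Δv_min = 101.195 km/s
(c) λ_dB = 7.188 nm

Step-by-step:

(a) From the uncertainty principle:
Δp_min = ℏ/(2Δx) = (1.055e-34 J·s)/(2 × 5.720e-10 m) = 9.218e-26 kg·m/s

(b) The velocity uncertainty:
Δv = Δp/m = (9.218e-26 kg·m/s)/(9.109e-31 kg) = 1.012e+05 m/s = 101.195 km/s

(c) The de Broglie wavelength for this momentum:
λ = h/p = (6.626e-34 J·s)/(9.218e-26 kg·m/s) = 7.188e-09 m = 7.188 nm

Note: The de Broglie wavelength is comparable to the localization size, as expected from wave-particle duality.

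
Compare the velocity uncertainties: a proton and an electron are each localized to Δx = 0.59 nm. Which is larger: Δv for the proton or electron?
The electron has the larger minimum velocity uncertainty, by a ratio of 1836.2.

For both particles, Δp_min = ℏ/(2Δx) = 8.937e-26 kg·m/s (same for both).

The velocity uncertainty is Δv = Δp/m:
- proton: Δv = 8.937e-26 / 1.673e-27 = 5.343e+01 m/s = 53.431 m/s
- electron: Δv = 8.937e-26 / 9.109e-31 = 9.811e+04 m/s = 98.108 km/s

Ratio: 9.811e+04 / 5.343e+01 = 1836.2

The lighter particle has larger velocity uncertainty because Δv ∝ 1/m.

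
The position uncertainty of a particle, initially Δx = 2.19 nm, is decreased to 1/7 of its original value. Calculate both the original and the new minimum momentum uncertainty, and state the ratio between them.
Original Δp_min = 2.408 × 10^-26 kg·m/s; new Δp'_min = 1.685 × 10^-25 kg·m/s; ratio Δp'_min/Δp_min = 7.

From the uncertainty principle ΔxΔp ≥ ℏ/2, the minimum momentum uncertainty is Δp_min = ℏ/(2Δx).

Original (Δx = 2.19 nm = 2.190e-09 m):
Δp_min = (1.055e-34 J·s)/(2 × 2.190e-09 m) = 2.408e-26 kg·m/s

When Δx → (1/7)Δx:
Δp'_min = ℏ/(2 × (1/7)Δx) = 7 × ℏ/(2Δx) = 7 × Δp_min
Δp'_min = 7 × 2.408e-26 kg·m/s = 1.685e-25 kg·m/s

Since Δp_min ∝ 1/Δx, when Δx is decreased to 1/7 of its original value, Δp_min increases to 7 times its original value.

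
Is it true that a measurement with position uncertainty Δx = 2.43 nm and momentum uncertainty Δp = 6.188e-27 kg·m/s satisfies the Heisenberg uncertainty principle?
No, it violates the uncertainty principle (impossible measurement).

Calculate the product ΔxΔp:
ΔxΔp = (2.430e-09 m) × (6.188e-27 kg·m/s)
ΔxΔp = 1.504e-35 J·s

Compare to the minimum allowed value ℏ/2:
ℏ/2 = 5.273e-35 J·s

Since ΔxΔp = 1.504e-35 J·s < 5.273e-35 J·s = ℏ/2,
the measurement violates the uncertainty principle.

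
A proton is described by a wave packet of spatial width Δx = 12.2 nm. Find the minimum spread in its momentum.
4.322 × 10^-27 kg·m/s

For a wave packet, the spatial width Δx and momentum spread Δp are related by the uncertainty principle:
ΔxΔp ≥ ℏ/2

The minimum momentum spread is:
Δp_min = ℏ/(2Δx)
Δp_min = (1.055e-34 J·s) / (2 × 1.220e-08 m)
Δp_min = 4.322e-27 kg·m/s

A wave packet cannot have both a well-defined position and well-defined momentum.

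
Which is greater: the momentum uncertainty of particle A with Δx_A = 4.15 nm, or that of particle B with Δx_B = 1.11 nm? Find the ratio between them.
Particle B has the larger minimum momentum uncertainty, by a factor of 3.74.

For each particle, the minimum momentum uncertainty is Δp_min = ℏ/(2Δx):

Particle A: Δp_A = ℏ/(2×4.150e-09 m) = 1.271e-26 kg·m/s
Particle B: Δp_B = ℏ/(2×1.110e-09 m) = 4.750e-26 kg·m/s

Ratio: Δp_B/Δp_A = 3.74

Since Δp_min ∝ 1/Δx, the particle with smaller position uncertainty (B) has larger momentum uncertainty.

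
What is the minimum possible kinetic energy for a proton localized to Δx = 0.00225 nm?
1.025 eV

Localizing a particle requires giving it sufficient momentum uncertainty:

1. From uncertainty principle: Δp ≥ ℏ/(2Δx)
   Δp_min = (1.055e-34 J·s) / (2 × 2.250e-12 m)
   Δp_min = 2.343e-23 kg·m/s

2. This momentum uncertainty corresponds to kinetic energy:
   KE ≈ (Δp)²/(2m) = (2.343e-23)²/(2 × 1.673e-27 kg)
   KE = 1.642e-19 J = 1.025 eV

Tighter localization requires more energy.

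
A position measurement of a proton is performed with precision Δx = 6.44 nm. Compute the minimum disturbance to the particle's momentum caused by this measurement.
8.188 × 10^-27 kg·m/s

The uncertainty principle implies that measuring position disturbs momentum:
ΔxΔp ≥ ℏ/2

When we measure position with precision Δx, we necessarily introduce a momentum uncertainty:
Δp ≥ ℏ/(2Δx)
Δp_min = (1.055e-34 J·s) / (2 × 6.440e-09 m)
Δp_min = 8.188e-27 kg·m/s

The more precisely we measure position, the greater the momentum disturbance.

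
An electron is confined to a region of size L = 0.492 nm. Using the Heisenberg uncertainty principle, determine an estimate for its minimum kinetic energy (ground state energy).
39.349 meV

Using the uncertainty principle to estimate ground state energy:

1. The position uncertainty is approximately the confinement size:
   Δx ≈ L = 4.920e-10 m

2. From ΔxΔp ≥ ℏ/2, the minimum momentum uncertainty is:
   Δp ≈ ℏ/(2L) = 1.072e-25 kg·m/s

3. The kinetic energy is approximately:
   KE ≈ (Δp)²/(2m) = (1.072e-25)²/(2 × 9.109e-31 kg)
   KE ≈ 6.304e-21 J = 39.349 meV

This is an order-of-magnitude estimate of the ground state energy.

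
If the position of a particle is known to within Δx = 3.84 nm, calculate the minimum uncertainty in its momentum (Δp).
1.373 × 10^-26 kg·m/s

Using the Heisenberg uncertainty principle:
ΔxΔp ≥ ℏ/2

The minimum uncertainty in momentum is:
Δp_min = ℏ/(2Δx)
Δp_min = (1.055e-34 J·s) / (2 × 3.840e-09 m)
Δp_min = 1.373e-26 kg·m/s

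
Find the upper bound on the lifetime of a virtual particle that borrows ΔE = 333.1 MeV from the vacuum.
9.880 × 10^-25 s

Using the energy-time uncertainty principle:
ΔEΔt ≥ ℏ/2

For a virtual particle borrowing energy ΔE, the maximum lifetime is:
Δt_max = ℏ/(2ΔE)

Converting energy:
ΔE = 333.1 MeV = 5.337e-11 J

Δt_max = (1.055e-34 J·s) / (2 × 5.337e-11 J)
Δt_max = 9.880e-25 s = 9.880 × 10^-25 s

Virtual particles with higher borrowed energy exist for shorter times.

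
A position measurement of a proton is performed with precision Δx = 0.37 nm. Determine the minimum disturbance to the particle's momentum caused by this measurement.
1.425 × 10^-25 kg·m/s

The uncertainty principle implies that measuring position disturbs momentum:
ΔxΔp ≥ ℏ/2

When we measure position with precision Δx, we necessarily introduce a momentum uncertainty:
Δp ≥ ℏ/(2Δx)
Δp_min = (1.055e-34 J·s) / (2 × 3.700e-10 m)
Δp_min = 1.425e-25 kg·m/s

The more precisely we measure position, the greater the momentum disturbance.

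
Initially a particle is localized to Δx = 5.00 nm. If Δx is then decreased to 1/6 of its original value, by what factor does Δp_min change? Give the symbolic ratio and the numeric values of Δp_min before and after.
Original Δp_min = 1.055 × 10^-26 kg·m/s; new Δp'_min = 6.327 × 10^-26 kg·m/s; ratio Δp'_min/Δp_min = 6.

From the uncertainty principle ΔxΔp ≥ ℏ/2, the minimum momentum uncertainty is Δp_min = ℏ/(2Δx).

Original (Δx = 5.00 nm = 5.000e-09 m):
Δp_min = (1.055e-34 J·s)/(2 × 5.000e-09 m) = 1.055e-26 kg·m/s

When Δx → (1/6)Δx:
Δp'_min = ℏ/(2 × (1/6)Δx) = 6 × ℏ/(2Δx) = 6 × Δp_min
Δp'_min = 6 × 1.055e-26 kg·m/s = 6.327e-26 kg·m/s

Since Δp_min ∝ 1/Δx, when Δx is decreased to 1/6 of its original value, Δp_min increases to 6 times its original value.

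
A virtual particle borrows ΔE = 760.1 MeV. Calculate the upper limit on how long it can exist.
4.330 × 10^-25 s

Using the energy-time uncertainty principle:
ΔEΔt ≥ ℏ/2

For a virtual particle borrowing energy ΔE, the maximum lifetime is:
Δt_max = ℏ/(2ΔE)

Converting energy:
ΔE = 760.1 MeV = 1.218e-10 J

Δt_max = (1.055e-34 J·s) / (2 × 1.218e-10 J)
Δt_max = 4.330e-25 s = 4.330 × 10^-25 s

Virtual particles with higher borrowed energy exist for shorter times.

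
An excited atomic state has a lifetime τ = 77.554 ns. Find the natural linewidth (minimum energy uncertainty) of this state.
4.244 neV

Using the energy-time uncertainty principle:
ΔEΔt ≥ ℏ/2

The lifetime τ represents the time uncertainty Δt.
The natural linewidth (minimum energy uncertainty) is:

ΔE = ℏ/(2τ)
ΔE = (1.055e-34 J·s) / (2 × 7.755e-08 s)
ΔE = 6.799e-28 J = 4.244 neV

This natural linewidth limits the precision of spectroscopic measurements.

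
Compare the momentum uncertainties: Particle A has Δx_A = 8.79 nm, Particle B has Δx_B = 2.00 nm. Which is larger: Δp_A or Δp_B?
Particle B has the larger minimum momentum uncertainty, by a factor of 4.39.

For each particle, the minimum momentum uncertainty is Δp_min = ℏ/(2Δx):

Particle A: Δp_A = ℏ/(2×8.790e-09 m) = 5.999e-27 kg·m/s
Particle B: Δp_B = ℏ/(2×2.000e-09 m) = 2.636e-26 kg·m/s

Ratio: Δp_B/Δp_A = 4.39

Since Δp_min ∝ 1/Δx, the particle with smaller position uncertainty (B) has larger momentum uncertainty.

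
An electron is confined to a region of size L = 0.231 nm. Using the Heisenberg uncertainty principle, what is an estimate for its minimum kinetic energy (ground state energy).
178.500 meV

Using the uncertainty principle to estimate ground state energy:

1. The position uncertainty is approximately the confinement size:
   Δx ≈ L = 2.310e-10 m

2. From ΔxΔp ≥ ℏ/2, the minimum momentum uncertainty is:
   Δp ≈ ℏ/(2L) = 2.283e-25 kg·m/s

3. The kinetic energy is approximately:
   KE ≈ (Δp)²/(2m) = (2.283e-25)²/(2 × 9.109e-31 kg)
   KE ≈ 2.860e-20 J = 178.500 meV

This is an order-of-magnitude estimate of the ground state energy.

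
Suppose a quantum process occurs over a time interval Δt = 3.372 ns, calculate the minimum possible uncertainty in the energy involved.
97.600 neV

Using the energy-time uncertainty principle:
ΔEΔt ≥ ℏ/2

The minimum uncertainty in energy is:
ΔE_min = ℏ/(2Δt)
ΔE_min = (1.055e-34 J·s) / (2 × 3.372e-09 s)
ΔE_min = 1.564e-26 J = 97.600 neV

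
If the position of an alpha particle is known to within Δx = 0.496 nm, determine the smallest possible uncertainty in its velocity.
15.999 m/s

Using the Heisenberg uncertainty principle and Δp = mΔv:
ΔxΔp ≥ ℏ/2
Δx(mΔv) ≥ ℏ/2

The minimum uncertainty in velocity is:
Δv_min = ℏ/(2mΔx)
Δv_min = (1.055e-34 J·s) / (2 × 6.645e-27 kg × 4.960e-10 m)
Δv_min = 1.600e+01 m/s = 15.999 m/s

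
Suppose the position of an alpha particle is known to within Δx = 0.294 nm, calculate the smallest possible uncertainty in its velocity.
26.991 m/s

Using the Heisenberg uncertainty principle and Δp = mΔv:
ΔxΔp ≥ ℏ/2
Δx(mΔv) ≥ ℏ/2

The minimum uncertainty in velocity is:
Δv_min = ℏ/(2mΔx)
Δv_min = (1.055e-34 J·s) / (2 × 6.645e-27 kg × 2.940e-10 m)
Δv_min = 2.699e+01 m/s = 26.991 m/s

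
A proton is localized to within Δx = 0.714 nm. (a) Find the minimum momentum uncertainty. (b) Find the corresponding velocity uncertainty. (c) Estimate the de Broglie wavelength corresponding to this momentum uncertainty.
(a) Δp_min = 7.385 × 10^-26 kg·m/s
(b) Δv_min = 44.152 m/s
(c) λ_dB = 8.972 nm

Step-by-step:

(a) From the uncertainty principle:
Δp_min = ℏ/(2Δx) = (1.055e-34 J·s)/(2 × 7.140e-10 m) = 7.385e-26 kg·m/s

(b) The velocity uncertainty:
Δv = Δp/m = (7.385e-26 kg·m/s)/(1.673e-27 kg) = 4.415e+01 m/s = 44.152 m/s

(c) The de Broglie wavelength for this momentum:
λ = h/p = (6.626e-34 J·s)/(7.385e-26 kg·m/s) = 8.972e-09 m = 8.972 nm

Note: The de Broglie wavelength is comparable to the localization size, as expected from wave-particle duality.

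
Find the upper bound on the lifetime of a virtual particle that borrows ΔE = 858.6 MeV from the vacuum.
3.833 × 10^-25 s

Using the energy-time uncertainty principle:
ΔEΔt ≥ ℏ/2

For a virtual particle borrowing energy ΔE, the maximum lifetime is:
Δt_max = ℏ/(2ΔE)

Converting energy:
ΔE = 858.6 MeV = 1.376e-10 J

Δt_max = (1.055e-34 J·s) / (2 × 1.376e-10 J)
Δt_max = 3.833e-25 s = 3.833 × 10^-25 s

Virtual particles with higher borrowed energy exist for shorter times.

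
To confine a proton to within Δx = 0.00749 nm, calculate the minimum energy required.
92.468 meV

Localizing a particle requires giving it sufficient momentum uncertainty:

1. From uncertainty principle: Δp ≥ ℏ/(2Δx)
   Δp_min = (1.055e-34 J·s) / (2 × 7.490e-12 m)
   Δp_min = 7.040e-24 kg·m/s

2. This momentum uncertainty corresponds to kinetic energy:
   KE ≈ (Δp)²/(2m) = (7.040e-24)²/(2 × 1.673e-27 kg)
   KE = 1.481e-20 J = 92.468 meV

Tighter localization requires more energy.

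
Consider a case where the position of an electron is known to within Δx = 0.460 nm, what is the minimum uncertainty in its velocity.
125.834 km/s

Using the Heisenberg uncertainty principle and Δp = mΔv:
ΔxΔp ≥ ℏ/2
Δx(mΔv) ≥ ℏ/2

The minimum uncertainty in velocity is:
Δv_min = ℏ/(2mΔx)
Δv_min = (1.055e-34 J·s) / (2 × 9.109e-31 kg × 4.600e-10 m)
Δv_min = 1.258e+05 m/s = 125.834 km/s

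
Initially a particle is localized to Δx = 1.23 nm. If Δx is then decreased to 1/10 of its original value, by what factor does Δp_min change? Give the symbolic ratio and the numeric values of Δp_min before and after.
Original Δp_min = 4.287 × 10^-26 kg·m/s; new Δp'_min = 4.287 × 10^-25 kg·m/s; ratio Δp'_min/Δp_min = 10.

From the uncertainty principle ΔxΔp ≥ ℏ/2, the minimum momentum uncertainty is Δp_min = ℏ/(2Δx).

Original (Δx = 1.23 nm = 1.230e-09 m):
Δp_min = (1.055e-34 J·s)/(2 × 1.230e-09 m) = 4.287e-26 kg·m/s

When Δx → (1/10)Δx:
Δp'_min = ℏ/(2 × (1/10)Δx) = 10 × ℏ/(2Δx) = 10 × Δp_min
Δp'_min = 10 × 4.287e-26 kg·m/s = 4.287e-25 kg·m/s

Since Δp_min ∝ 1/Δx, when Δx is decreased to 1/10 of its original value, Δp_min increases to 10 times its original value.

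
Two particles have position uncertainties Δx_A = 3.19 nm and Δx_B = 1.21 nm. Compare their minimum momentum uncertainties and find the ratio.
Particle B has the larger minimum momentum uncertainty, by a factor of 2.64.

For each particle, the minimum momentum uncertainty is Δp_min = ℏ/(2Δx):

Particle A: Δp_A = ℏ/(2×3.190e-09 m) = 1.653e-26 kg·m/s
Particle B: Δp_B = ℏ/(2×1.210e-09 m) = 4.358e-26 kg·m/s

Ratio: Δp_B/Δp_A = 2.64

Since Δp_min ∝ 1/Δx, the particle with smaller position uncertainty (B) has larger momentum uncertainty.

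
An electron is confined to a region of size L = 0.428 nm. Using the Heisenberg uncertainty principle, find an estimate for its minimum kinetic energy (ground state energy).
51.997 meV

Using the uncertainty principle to estimate ground state energy:

1. The position uncertainty is approximately the confinement size:
   Δx ≈ L = 4.280e-10 m

2. From ΔxΔp ≥ ℏ/2, the minimum momentum uncertainty is:
   Δp ≈ ℏ/(2L) = 1.232e-25 kg·m/s

3. The kinetic energy is approximately:
   KE ≈ (Δp)²/(2m) = (1.232e-25)²/(2 × 9.109e-31 kg)
   KE ≈ 8.331e-21 J = 51.997 meV

This is an order-of-magnitude estimate of the ground state energy.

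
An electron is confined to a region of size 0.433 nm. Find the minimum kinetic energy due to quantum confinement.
50.803 meV

Using the uncertainty principle:

1. Position uncertainty: Δx ≈ 4.330e-10 m
2. Minimum momentum uncertainty: Δp = ℏ/(2Δx) = 1.218e-25 kg·m/s
3. Minimum kinetic energy:
   KE = (Δp)²/(2m) = (1.218e-25)²/(2 × 9.109e-31 kg)
   KE = 8.139e-21 J = 50.803 meV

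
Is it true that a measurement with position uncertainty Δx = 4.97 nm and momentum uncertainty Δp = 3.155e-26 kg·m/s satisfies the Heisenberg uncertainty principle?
Yes, it satisfies the uncertainty principle.

Calculate the product ΔxΔp:
ΔxΔp = (4.970e-09 m) × (3.155e-26 kg·m/s)
ΔxΔp = 1.568e-34 J·s

Compare to the minimum allowed value ℏ/2:
ℏ/2 = 5.273e-35 J·s

Since ΔxΔp = 1.568e-34 J·s ≥ 5.273e-35 J·s = ℏ/2,
the measurement satisfies the uncertainty principle.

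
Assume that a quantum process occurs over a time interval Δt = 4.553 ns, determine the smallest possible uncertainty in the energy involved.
72.283 neV

Using the energy-time uncertainty principle:
ΔEΔt ≥ ℏ/2

The minimum uncertainty in energy is:
ΔE_min = ℏ/(2Δt)
ΔE_min = (1.055e-34 J·s) / (2 × 4.553e-09 s)
ΔE_min = 1.158e-26 J = 72.283 neV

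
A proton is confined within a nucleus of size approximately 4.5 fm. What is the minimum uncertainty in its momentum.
1.172 × 10^-20 kg·m/s

Using the Heisenberg uncertainty principle:
ΔxΔp ≥ ℏ/2

With Δx ≈ L = 4.500e-15 m (the confinement size):
Δp_min = ℏ/(2Δx)
Δp_min = (1.055e-34 J·s) / (2 × 4.500e-15 m)
Δp_min = 1.172e-20 kg·m/s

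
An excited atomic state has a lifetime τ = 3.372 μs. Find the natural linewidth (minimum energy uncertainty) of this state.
97.600 peV

Using the energy-time uncertainty principle:
ΔEΔt ≥ ℏ/2

The lifetime τ represents the time uncertainty Δt.
The natural linewidth (minimum energy uncertainty) is:

ΔE = ℏ/(2τ)
ΔE = (1.055e-34 J·s) / (2 × 3.372e-06 s)
ΔE = 1.564e-29 J = 97.600 peV

This natural linewidth limits the precision of spectroscopic measurements.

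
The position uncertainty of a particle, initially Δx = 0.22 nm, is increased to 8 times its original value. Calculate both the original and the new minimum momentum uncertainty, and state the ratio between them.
Original Δp_min = 2.397 × 10^-25 kg·m/s; new Δp'_min = 2.996 × 10^-26 kg·m/s; ratio Δp'_min/Δp_min = 1/8.

From the uncertainty principle ΔxΔp ≥ ℏ/2, the minimum momentum uncertainty is Δp_min = ℏ/(2Δx).

Original (Δx = 0.22 nm = 2.200e-10 m):
Δp_min = (1.055e-34 J·s)/(2 × 2.200e-10 m) = 2.397e-25 kg·m/s

When Δx → 8Δx:
Δp'_min = ℏ/(2 × 8Δx) = (1/8) × ℏ/(2Δx) = (1/8) × Δp_min
Δp'_min = 1/8 × 2.397e-25 kg·m/s = 2.996e-26 kg·m/s

Since Δp_min ∝ 1/Δx, when Δx is increased to 8 times its original value, Δp_min decreases to 1/8 of its original value.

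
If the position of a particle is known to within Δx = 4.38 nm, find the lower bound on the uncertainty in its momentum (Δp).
1.204 × 10^-26 kg·m/s

Using the Heisenberg uncertainty principle:
ΔxΔp ≥ ℏ/2

The minimum uncertainty in momentum is:
Δp_min = ℏ/(2Δx)
Δp_min = (1.055e-34 J·s) / (2 × 4.380e-09 m)
Δp_min = 1.204e-26 kg·m/s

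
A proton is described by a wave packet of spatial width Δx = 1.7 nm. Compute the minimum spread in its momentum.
3.102 × 10^-26 kg·m/s

For a wave packet, the spatial width Δx and momentum spread Δp are related by the uncertainty principle:
ΔxΔp ≥ ℏ/2

The minimum momentum spread is:
Δp_min = ℏ/(2Δx)
Δp_min = (1.055e-34 J·s) / (2 × 1.700e-09 m)
Δp_min = 3.102e-26 kg·m/s

A wave packet cannot have both a well-defined position and well-defined momentum.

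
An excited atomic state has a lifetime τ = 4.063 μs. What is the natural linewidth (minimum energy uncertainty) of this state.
81.001 peV

Using the energy-time uncertainty principle:
ΔEΔt ≥ ℏ/2

The lifetime τ represents the time uncertainty Δt.
The natural linewidth (minimum energy uncertainty) is:

ΔE = ℏ/(2τ)
ΔE = (1.055e-34 J·s) / (2 × 4.063e-06 s)
ΔE = 1.298e-29 J = 81.001 peV

This natural linewidth limits the precision of spectroscopic measurements.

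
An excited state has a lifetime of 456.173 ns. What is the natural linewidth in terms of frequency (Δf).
174.446 kHz

Using the energy-time uncertainty principle and E = hf:
ΔEΔt ≥ ℏ/2
hΔf·Δt ≥ ℏ/2

The minimum frequency uncertainty is:
Δf = ℏ/(2hτ) = 1/(4πτ)
Δf = 1/(4π × 4.562e-07 s)
Δf = 1.744e+05 Hz = 174.446 kHz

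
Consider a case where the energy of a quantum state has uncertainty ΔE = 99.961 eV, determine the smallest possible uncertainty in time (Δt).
3.292 as

Using the energy-time uncertainty principle:
ΔEΔt ≥ ℏ/2

The minimum uncertainty in time is:
Δt_min = ℏ/(2ΔE)
Δt_min = (1.055e-34 J·s) / (2 × 1.602e-17 J)
Δt_min = 3.292e-18 s = 3.292 as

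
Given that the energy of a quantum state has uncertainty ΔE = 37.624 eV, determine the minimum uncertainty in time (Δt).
8.747 as

Using the energy-time uncertainty principle:
ΔEΔt ≥ ℏ/2

The minimum uncertainty in time is:
Δt_min = ℏ/(2ΔE)
Δt_min = (1.055e-34 J·s) / (2 × 6.028e-18 J)
Δt_min = 8.747e-18 s = 8.747 as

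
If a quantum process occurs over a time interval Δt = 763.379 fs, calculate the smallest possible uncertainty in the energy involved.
431.117 μeV

Using the energy-time uncertainty principle:
ΔEΔt ≥ ℏ/2

The minimum uncertainty in energy is:
ΔE_min = ℏ/(2Δt)
ΔE_min = (1.055e-34 J·s) / (2 × 7.634e-13 s)
ΔE_min = 6.907e-23 J = 431.117 μeV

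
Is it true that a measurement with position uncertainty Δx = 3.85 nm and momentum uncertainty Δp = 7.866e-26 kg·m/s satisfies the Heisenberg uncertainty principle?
Yes, it satisfies the uncertainty principle.

Calculate the product ΔxΔp:
ΔxΔp = (3.850e-09 m) × (7.866e-26 kg·m/s)
ΔxΔp = 3.028e-34 J·s

Compare to the minimum allowed value ℏ/2:
ℏ/2 = 5.273e-35 J·s

Since ΔxΔp = 3.028e-34 J·s ≥ 5.273e-35 J·s = ℏ/2,
the measurement satisfies the uncertainty principle.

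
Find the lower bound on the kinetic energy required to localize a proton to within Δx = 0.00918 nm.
61.556 meV

Localizing a particle requires giving it sufficient momentum uncertainty:

1. From uncertainty principle: Δp ≥ ℏ/(2Δx)
   Δp_min = (1.055e-34 J·s) / (2 × 9.180e-12 m)
   Δp_min = 5.744e-24 kg·m/s

2. This momentum uncertainty corresponds to kinetic energy:
   KE ≈ (Δp)²/(2m) = (5.744e-24)²/(2 × 1.673e-27 kg)
   KE = 9.862e-21 J = 61.556 meV

Tighter localization requires more energy.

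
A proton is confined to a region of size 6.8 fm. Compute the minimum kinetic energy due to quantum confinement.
112.185 keV

Using the uncertainty principle:

1. Position uncertainty: Δx ≈ 6.800e-15 m
2. Minimum momentum uncertainty: Δp = ℏ/(2Δx) = 7.754e-21 kg·m/s
3. Minimum kinetic energy:
   KE = (Δp)²/(2m) = (7.754e-21)²/(2 × 1.673e-27 kg)
   KE = 1.797e-14 J = 112.185 keV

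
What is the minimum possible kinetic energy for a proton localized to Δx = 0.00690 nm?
108.957 meV

Localizing a particle requires giving it sufficient momentum uncertainty:

1. From uncertainty principle: Δp ≥ ℏ/(2Δx)
   Δp_min = (1.055e-34 J·s) / (2 × 6.900e-12 m)
   Δp_min = 7.642e-24 kg·m/s

2. This momentum uncertainty corresponds to kinetic energy:
   KE ≈ (Δp)²/(2m) = (7.642e-24)²/(2 × 1.673e-27 kg)
   KE = 1.746e-20 J = 108.957 meV

Tighter localization requires more energy.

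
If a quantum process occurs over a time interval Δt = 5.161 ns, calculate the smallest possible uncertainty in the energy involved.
63.768 neV

Using the energy-time uncertainty principle:
ΔEΔt ≥ ℏ/2

The minimum uncertainty in energy is:
ΔE_min = ℏ/(2Δt)
ΔE_min = (1.055e-34 J·s) / (2 × 5.161e-09 s)
ΔE_min = 1.022e-26 J = 63.768 neV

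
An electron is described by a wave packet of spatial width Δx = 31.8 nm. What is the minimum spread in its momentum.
1.658 × 10^-27 kg·m/s

For a wave packet, the spatial width Δx and momentum spread Δp are related by the uncertainty principle:
ΔxΔp ≥ ℏ/2

The minimum momentum spread is:
Δp_min = ℏ/(2Δx)
Δp_min = (1.055e-34 J·s) / (2 × 3.180e-08 m)
Δp_min = 1.658e-27 kg·m/s

A wave packet cannot have both a well-defined position and well-defined momentum.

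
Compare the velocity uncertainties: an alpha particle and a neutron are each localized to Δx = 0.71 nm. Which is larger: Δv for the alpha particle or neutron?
The neutron has the larger minimum velocity uncertainty, by a ratio of 4.0.

For both particles, Δp_min = ℏ/(2Δx) = 7.427e-26 kg·m/s (same for both).

The velocity uncertainty is Δv = Δp/m:
- alpha particle: Δv = 7.427e-26 / 6.645e-27 = 1.118e+01 m/s = 11.177 m/s
- neutron: Δv = 7.427e-26 / 1.675e-27 = 4.434e+01 m/s = 44.340 m/s

Ratio: 4.434e+01 / 1.118e+01 = 4.0

The lighter particle has larger velocity uncertainty because Δv ∝ 1/m.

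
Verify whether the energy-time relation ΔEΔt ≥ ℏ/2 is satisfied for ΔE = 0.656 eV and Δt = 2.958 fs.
Yes, it satisfies the uncertainty relation.

Calculate the product ΔEΔt:
ΔE = 0.656 eV = 1.051e-19 J
ΔEΔt = (1.051e-19 J) × (2.958e-15 s)
ΔEΔt = 3.109e-34 J·s

Compare to the minimum allowed value ℏ/2:
ℏ/2 = 5.273e-35 J·s

Since ΔEΔt = 3.109e-34 J·s ≥ 5.273e-35 J·s = ℏ/2,
this satisfies the uncertainty relation.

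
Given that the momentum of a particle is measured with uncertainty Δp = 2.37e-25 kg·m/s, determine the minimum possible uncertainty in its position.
222.484 pm

Using the Heisenberg uncertainty principle:
ΔxΔp ≥ ℏ/2

The minimum uncertainty in position is:
Δx_min = ℏ/(2Δp)
Δx_min = (1.055e-34 J·s) / (2 × 2.370e-25 kg·m/s)
Δx_min = 2.225e-10 m = 222.484 pm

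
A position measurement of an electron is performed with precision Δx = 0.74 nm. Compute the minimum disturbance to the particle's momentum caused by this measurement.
7.125 × 10^-26 kg·m/s

The uncertainty principle implies that measuring position disturbs momentum:
ΔxΔp ≥ ℏ/2

When we measure position with precision Δx, we necessarily introduce a momentum uncertainty:
Δp ≥ ℏ/(2Δx)
Δp_min = (1.055e-34 J·s) / (2 × 7.400e-10 m)
Δp_min = 7.125e-26 kg·m/s

The more precisely we measure position, the greater the momentum disturbance.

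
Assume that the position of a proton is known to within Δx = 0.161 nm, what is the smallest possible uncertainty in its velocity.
195.804 m/s

Using the Heisenberg uncertainty principle and Δp = mΔv:
ΔxΔp ≥ ℏ/2
Δx(mΔv) ≥ ℏ/2

The minimum uncertainty in velocity is:
Δv_min = ℏ/(2mΔx)
Δv_min = (1.055e-34 J·s) / (2 × 1.673e-27 kg × 1.610e-10 m)
Δv_min = 1.958e+02 m/s = 195.804 m/s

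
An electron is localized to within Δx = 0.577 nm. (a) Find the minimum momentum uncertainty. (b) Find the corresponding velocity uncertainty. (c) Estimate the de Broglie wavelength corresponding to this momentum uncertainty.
(a) Δp_min = 9.138 × 10^-26 kg·m/s
(b) Δv_min = 100.319 km/s
(c) λ_dB = 7.251 nm

Step-by-step:

(a) From the uncertainty principle:
Δp_min = ℏ/(2Δx) = (1.055e-34 J·s)/(2 × 5.770e-10 m) = 9.138e-26 kg·m/s

(b) The velocity uncertainty:
Δv = Δp/m = (9.138e-26 kg·m/s)/(9.109e-31 kg) = 1.003e+05 m/s = 100.319 km/s

(c) The de Broglie wavelength for this momentum:
λ = h/p = (6.626e-34 J·s)/(9.138e-26 kg·m/s) = 7.251e-09 m = 7.251 nm

Note: The de Broglie wavelength is comparable to the localization size, as expected from wave-particle duality.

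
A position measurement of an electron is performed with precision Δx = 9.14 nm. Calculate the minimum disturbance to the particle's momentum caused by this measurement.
5.769 × 10^-27 kg·m/s

The uncertainty principle implies that measuring position disturbs momentum:
ΔxΔp ≥ ℏ/2

When we measure position with precision Δx, we necessarily introduce a momentum uncertainty:
Δp ≥ ℏ/(2Δx)
Δp_min = (1.055e-34 J·s) / (2 × 9.140e-09 m)
Δp_min = 5.769e-27 kg·m/s

The more precisely we measure position, the greater the momentum disturbance.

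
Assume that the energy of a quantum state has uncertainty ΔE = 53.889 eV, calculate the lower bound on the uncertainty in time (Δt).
6.107 as

Using the energy-time uncertainty principle:
ΔEΔt ≥ ℏ/2

The minimum uncertainty in time is:
Δt_min = ℏ/(2ΔE)
Δt_min = (1.055e-34 J·s) / (2 × 8.634e-18 J)
Δt_min = 6.107e-18 s = 6.107 as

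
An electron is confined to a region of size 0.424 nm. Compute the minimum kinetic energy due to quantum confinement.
52.982 meV

Using the uncertainty principle:

1. Position uncertainty: Δx ≈ 4.240e-10 m
2. Minimum momentum uncertainty: Δp = ℏ/(2Δx) = 1.244e-25 kg·m/s
3. Minimum kinetic energy:
   KE = (Δp)²/(2m) = (1.244e-25)²/(2 × 9.109e-31 kg)
   KE = 8.489e-21 J = 52.982 meV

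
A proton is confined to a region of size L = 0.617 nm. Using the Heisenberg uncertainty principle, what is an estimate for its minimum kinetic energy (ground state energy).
13.626 μeV

Using the uncertainty principle to estimate ground state energy:

1. The position uncertainty is approximately the confinement size:
   Δx ≈ L = 6.170e-10 m

2. From ΔxΔp ≥ ℏ/2, the minimum momentum uncertainty is:
   Δp ≈ ℏ/(2L) = 8.546e-26 kg·m/s

3. The kinetic energy is approximately:
   KE ≈ (Δp)²/(2m) = (8.546e-26)²/(2 × 1.673e-27 kg)
   KE ≈ 2.183e-24 J = 13.626 μeV

This is an order-of-magnitude estimate of the ground state energy.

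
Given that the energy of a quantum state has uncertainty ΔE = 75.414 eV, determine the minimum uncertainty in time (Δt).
4.364 as

Using the energy-time uncertainty principle:
ΔEΔt ≥ ℏ/2

The minimum uncertainty in time is:
Δt_min = ℏ/(2ΔE)
Δt_min = (1.055e-34 J·s) / (2 × 1.208e-17 J)
Δt_min = 4.364e-18 s = 4.364 as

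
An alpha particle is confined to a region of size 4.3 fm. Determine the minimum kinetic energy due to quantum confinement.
70.622 keV

Using the uncertainty principle:

1. Position uncertainty: Δx ≈ 4.300e-15 m
2. Minimum momentum uncertainty: Δp = ℏ/(2Δx) = 1.226e-20 kg·m/s
3. Minimum kinetic energy:
   KE = (Δp)²/(2m) = (1.226e-20)²/(2 × 6.645e-27 kg)
   KE = 1.131e-14 J = 70.622 keV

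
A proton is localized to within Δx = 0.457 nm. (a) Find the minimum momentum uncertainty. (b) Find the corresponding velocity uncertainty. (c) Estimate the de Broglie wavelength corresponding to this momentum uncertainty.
(a) Δp_min = 1.154 × 10^-25 kg·m/s
(b) Δv_min = 68.981 m/s
(c) λ_dB = 5.743 nm

Step-by-step:

(a) From the uncertainty principle:
Δp_min = ℏ/(2Δx) = (1.055e-34 J·s)/(2 × 4.570e-10 m) = 1.154e-25 kg·m/s

(b) The velocity uncertainty:
Δv = Δp/m = (1.154e-25 kg·m/s)/(1.673e-27 kg) = 6.898e+01 m/s = 68.981 m/s

(c) The de Broglie wavelength for this momentum:
λ = h/p = (6.626e-34 J·s)/(1.154e-25 kg·m/s) = 5.743e-09 m = 5.743 nm

Note: The de Broglie wavelength is comparable to the localization size, as expected from wave-particle duality.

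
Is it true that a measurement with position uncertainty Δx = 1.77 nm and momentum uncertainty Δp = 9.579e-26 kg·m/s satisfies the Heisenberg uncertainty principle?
Yes, it satisfies the uncertainty principle.

Calculate the product ΔxΔp:
ΔxΔp = (1.770e-09 m) × (9.579e-26 kg·m/s)
ΔxΔp = 1.695e-34 J·s

Compare to the minimum allowed value ℏ/2:
ℏ/2 = 5.273e-35 J·s

Since ΔxΔp = 1.695e-34 J·s ≥ 5.273e-35 J·s = ℏ/2,
the measurement satisfies the uncertainty principle.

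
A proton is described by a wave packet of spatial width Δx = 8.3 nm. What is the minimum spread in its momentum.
6.353 × 10^-27 kg·m/s

For a wave packet, the spatial width Δx and momentum spread Δp are related by the uncertainty principle:
ΔxΔp ≥ ℏ/2

The minimum momentum spread is:
Δp_min = ℏ/(2Δx)
Δp_min = (1.055e-34 J·s) / (2 × 8.300e-09 m)
Δp_min = 6.353e-27 kg·m/s

A wave packet cannot have both a well-defined position and well-defined momentum.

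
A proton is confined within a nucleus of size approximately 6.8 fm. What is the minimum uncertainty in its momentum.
7.754 × 10^-21 kg·m/s

Using the Heisenberg uncertainty principle:
ΔxΔp ≥ ℏ/2

With Δx ≈ L = 6.800e-15 m (the confinement size):
Δp_min = ℏ/(2Δx)
Δp_min = (1.055e-34 J·s) / (2 × 6.800e-15 m)
Δp_min = 7.754e-21 kg·m/s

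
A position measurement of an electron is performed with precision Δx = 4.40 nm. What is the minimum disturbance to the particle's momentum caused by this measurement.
1.198 × 10^-26 kg·m/s

The uncertainty principle implies that measuring position disturbs momentum:
ΔxΔp ≥ ℏ/2

When we measure position with precision Δx, we necessarily introduce a momentum uncertainty:
Δp ≥ ℏ/(2Δx)
Δp_min = (1.055e-34 J·s) / (2 × 4.400e-09 m)
Δp_min = 1.198e-26 kg·m/s

The more precisely we measure position, the greater the momentum disturbance.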